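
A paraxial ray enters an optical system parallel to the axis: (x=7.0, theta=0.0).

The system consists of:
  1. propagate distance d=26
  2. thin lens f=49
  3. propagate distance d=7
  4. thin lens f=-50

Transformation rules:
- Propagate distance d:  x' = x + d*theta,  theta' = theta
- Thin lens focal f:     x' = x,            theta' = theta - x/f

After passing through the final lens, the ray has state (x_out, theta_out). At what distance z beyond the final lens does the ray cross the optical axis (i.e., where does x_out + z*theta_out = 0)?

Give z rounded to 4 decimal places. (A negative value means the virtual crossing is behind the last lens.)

Initial: x=7.0000 theta=0.0000
After 1 (propagate distance d=26): x=7.0000 theta=0.0000
After 2 (thin lens f=49): x=7.0000 theta=-1/7 (≈-0.1429)
After 3 (propagate distance d=7): x=6.0000 theta=-1/7 (≈-0.1429)
After 4 (thin lens f=-50): x=6.0000 theta=-4/175 (≈-0.0229)
z_focus = -x_out/theta_out = -(6.0000)/(-4/175) = 262.5000
Rounded to 4 decimal places: z = 262.5000

Answer: 262.5000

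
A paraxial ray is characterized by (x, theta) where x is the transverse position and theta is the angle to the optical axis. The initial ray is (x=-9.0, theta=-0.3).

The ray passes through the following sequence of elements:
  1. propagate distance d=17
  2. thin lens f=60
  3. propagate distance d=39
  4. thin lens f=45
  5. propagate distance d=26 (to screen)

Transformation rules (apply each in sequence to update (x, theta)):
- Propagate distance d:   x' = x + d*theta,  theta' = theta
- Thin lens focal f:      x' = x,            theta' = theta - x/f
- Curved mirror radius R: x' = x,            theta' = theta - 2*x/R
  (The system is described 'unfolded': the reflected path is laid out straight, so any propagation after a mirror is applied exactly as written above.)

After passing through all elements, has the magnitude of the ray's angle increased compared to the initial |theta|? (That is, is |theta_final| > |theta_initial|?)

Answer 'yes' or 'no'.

Initial: x=-9.0000 theta=-0.3000
After 1 (propagate distance d=17): x=-14.1000 theta=-0.3000
After 2 (thin lens f=60): x=-14.1000 theta=-0.0650
After 3 (propagate distance d=39): x=-16.6350 theta=-0.0650
After 4 (thin lens f=45): x=-16.6350 theta=457/1500 (≈0.3047)
After 5 (propagate distance d=26 (to screen)): x=-26141/3000 (≈-8.7137) theta=457/1500 (≈0.3047)
|theta_initial|=0.3000 |theta_final|=457/1500 (≈0.3047) -> increased

Answer: yes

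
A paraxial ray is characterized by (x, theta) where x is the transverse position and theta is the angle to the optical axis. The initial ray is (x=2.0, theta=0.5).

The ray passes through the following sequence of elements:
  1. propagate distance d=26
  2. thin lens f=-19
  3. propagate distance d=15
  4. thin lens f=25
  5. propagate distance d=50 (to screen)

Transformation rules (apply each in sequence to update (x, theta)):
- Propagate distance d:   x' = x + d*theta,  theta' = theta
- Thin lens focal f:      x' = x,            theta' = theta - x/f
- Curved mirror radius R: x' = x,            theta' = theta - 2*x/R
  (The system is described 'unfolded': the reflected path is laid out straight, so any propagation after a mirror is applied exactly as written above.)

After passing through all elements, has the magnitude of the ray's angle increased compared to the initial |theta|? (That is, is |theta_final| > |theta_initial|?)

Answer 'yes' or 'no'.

Answer: no

Derivation:
Initial: x=2.0000 theta=0.5000
After 1 (propagate distance d=26): x=15.0000 theta=0.5000
After 2 (thin lens f=-19): x=15.0000 theta=49/38 (≈1.2895)
After 3 (propagate distance d=15): x=1305/38 (≈34.3421) theta=49/38 (≈1.2895)
After 4 (thin lens f=25): x=1305/38 (≈34.3421) theta=-8/95 (≈-0.0842)
After 5 (propagate distance d=50 (to screen)): x=1145/38 (≈30.1316) theta=-8/95 (≈-0.0842)
|theta_initial|=0.5000 |theta_final|=8/95 (≈0.0842) -> not increased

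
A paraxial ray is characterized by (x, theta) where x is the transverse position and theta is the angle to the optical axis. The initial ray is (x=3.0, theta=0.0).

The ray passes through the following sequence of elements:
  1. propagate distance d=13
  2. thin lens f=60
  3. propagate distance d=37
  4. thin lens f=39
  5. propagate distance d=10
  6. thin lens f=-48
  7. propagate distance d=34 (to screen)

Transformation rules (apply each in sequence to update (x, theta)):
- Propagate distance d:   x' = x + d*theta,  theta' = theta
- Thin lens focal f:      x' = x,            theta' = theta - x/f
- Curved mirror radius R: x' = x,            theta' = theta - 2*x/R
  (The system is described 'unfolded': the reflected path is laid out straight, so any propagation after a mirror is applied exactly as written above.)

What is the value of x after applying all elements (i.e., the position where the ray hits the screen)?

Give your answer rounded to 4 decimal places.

Initial: x=3.0000 theta=0.0000
After 1 (propagate distance d=13): x=3.0000 theta=0.0000
After 2 (thin lens f=60): x=3.0000 theta=-0.0500
After 3 (propagate distance d=37): x=1.1500 theta=-0.0500
After 4 (thin lens f=39): x=1.1500 theta=-31/390 (≈-0.0795)
After 5 (propagate distance d=10): x=277/780 (≈0.3551) theta=-31/390 (≈-0.0795)
After 6 (thin lens f=-48): x=277/780 (≈0.3551) theta=-2699/37440 (≈-0.0721)
After 7 (propagate distance d=34 (to screen)): x=-7847/3744 (≈-2.0959) theta=-2699/37440 (≈-0.0721)
Rounded to 4 decimal places: x = -2.0959

Answer: -2.0959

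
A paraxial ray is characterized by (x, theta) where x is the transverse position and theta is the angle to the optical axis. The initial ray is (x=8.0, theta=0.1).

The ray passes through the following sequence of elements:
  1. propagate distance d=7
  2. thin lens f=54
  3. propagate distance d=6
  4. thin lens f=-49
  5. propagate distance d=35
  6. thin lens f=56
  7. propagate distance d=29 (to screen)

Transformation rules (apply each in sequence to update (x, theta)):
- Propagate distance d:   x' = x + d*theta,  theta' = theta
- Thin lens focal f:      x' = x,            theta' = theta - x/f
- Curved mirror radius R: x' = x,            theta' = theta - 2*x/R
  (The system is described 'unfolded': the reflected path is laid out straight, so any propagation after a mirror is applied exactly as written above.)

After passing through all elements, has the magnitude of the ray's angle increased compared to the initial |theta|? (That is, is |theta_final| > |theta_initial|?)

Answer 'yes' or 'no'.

Answer: yes

Derivation:
Initial: x=8.0000 theta=0.1000
After 1 (propagate distance d=7): x=8.7000 theta=0.1000
After 2 (thin lens f=54): x=8.7000 theta=-11/180 (≈-0.0611)
After 3 (propagate distance d=6): x=25/3 (≈8.3333) theta=-11/180 (≈-0.0611)
After 4 (thin lens f=-49): x=25/3 (≈8.3333) theta=961/8820 (≈0.1090)
After 5 (propagate distance d=35): x=3061/252 (≈12.1468) theta=961/8820 (≈0.1090)
After 6 (thin lens f=56): x=3061/252 (≈12.1468) theta=-2539/23520 (≈-0.1080)
After 7 (propagate distance d=29 (to screen)): x=636187/70560 (≈9.0163) theta=-2539/23520 (≈-0.1080)
|theta_initial|=0.1000 |theta_final|=2539/23520 (≈0.1080) -> increased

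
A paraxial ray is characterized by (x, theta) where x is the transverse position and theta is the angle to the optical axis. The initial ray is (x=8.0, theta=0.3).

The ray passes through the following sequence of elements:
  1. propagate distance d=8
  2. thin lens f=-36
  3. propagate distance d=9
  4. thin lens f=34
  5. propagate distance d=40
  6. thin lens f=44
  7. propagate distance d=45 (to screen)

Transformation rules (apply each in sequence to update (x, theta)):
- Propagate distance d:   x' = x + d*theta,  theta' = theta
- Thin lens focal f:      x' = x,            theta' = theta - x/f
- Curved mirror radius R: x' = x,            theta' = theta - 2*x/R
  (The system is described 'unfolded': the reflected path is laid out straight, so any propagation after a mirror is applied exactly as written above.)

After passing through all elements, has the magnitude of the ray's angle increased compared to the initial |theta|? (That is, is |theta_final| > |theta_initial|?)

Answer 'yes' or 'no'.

Answer: yes

Derivation:
Initial: x=8.0000 theta=0.3000
After 1 (propagate distance d=8): x=10.4000 theta=0.3000
After 2 (thin lens f=-36): x=10.4000 theta=53/90 (≈0.5889)
After 3 (propagate distance d=9): x=15.7000 theta=53/90 (≈0.5889)
After 4 (thin lens f=34): x=15.7000 theta=389/3060 (≈0.1271)
After 5 (propagate distance d=40): x=31801/1530 (≈20.7850) theta=389/3060 (≈0.1271)
After 6 (thin lens f=44): x=31801/1530 (≈20.7850) theta=-2113/6120 (≈-0.3453)
After 7 (propagate distance d=45 (to screen)): x=32119/6120 (≈5.2482) theta=-2113/6120 (≈-0.3453)
|theta_initial|=0.3000 |theta_final|=2113/6120 (≈0.3453) -> increased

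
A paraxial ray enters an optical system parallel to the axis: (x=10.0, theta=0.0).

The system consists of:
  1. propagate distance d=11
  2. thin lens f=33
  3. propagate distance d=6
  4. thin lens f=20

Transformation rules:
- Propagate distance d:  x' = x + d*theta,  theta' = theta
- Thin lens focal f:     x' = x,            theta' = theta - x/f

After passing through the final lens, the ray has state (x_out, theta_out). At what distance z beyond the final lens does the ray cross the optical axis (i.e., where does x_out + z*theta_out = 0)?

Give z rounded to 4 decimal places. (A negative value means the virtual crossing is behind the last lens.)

Answer: 11.4894

Derivation:
Initial: x=10.0000 theta=0.0000
After 1 (propagate distance d=11): x=10.0000 theta=0.0000
After 2 (thin lens f=33): x=10.0000 theta=-10/33 (≈-0.3030)
After 3 (propagate distance d=6): x=90/11 (≈8.1818) theta=-10/33 (≈-0.3030)
After 4 (thin lens f=20): x=90/11 (≈8.1818) theta=-47/66 (≈-0.7121)
z_focus = -x_out/theta_out = -(90/11)/(-47/66) = 540/47 ≈ 11.4894
Rounded to 4 decimal places: z = 11.4894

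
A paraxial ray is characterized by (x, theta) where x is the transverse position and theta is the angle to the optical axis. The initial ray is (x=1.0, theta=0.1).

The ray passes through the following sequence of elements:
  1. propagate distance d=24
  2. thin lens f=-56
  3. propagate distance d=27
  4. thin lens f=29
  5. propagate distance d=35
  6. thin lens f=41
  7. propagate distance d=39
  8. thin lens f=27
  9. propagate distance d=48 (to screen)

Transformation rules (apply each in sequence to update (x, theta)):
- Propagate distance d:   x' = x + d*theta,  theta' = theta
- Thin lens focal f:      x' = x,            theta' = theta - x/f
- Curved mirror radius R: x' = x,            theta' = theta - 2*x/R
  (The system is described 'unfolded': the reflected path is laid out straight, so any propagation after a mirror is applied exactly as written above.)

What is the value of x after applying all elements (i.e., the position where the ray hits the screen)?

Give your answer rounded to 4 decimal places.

Answer: -6.7389

Derivation:
Initial: x=1.0000 theta=0.1000
After 1 (propagate distance d=24): x=3.4000 theta=0.1000
After 2 (thin lens f=-56): x=3.4000 theta=9/56 (≈0.1607)
After 3 (propagate distance d=27): x=2167/280 (≈7.7393) theta=9/56 (≈0.1607)
After 4 (thin lens f=29): x=2167/280 (≈7.7393) theta=-431/4060 (≈-0.1062)
After 5 (propagate distance d=35): x=32673/8120 (≈4.0238) theta=-431/4060 (≈-0.1062)
After 6 (thin lens f=41): x=32673/8120 (≈4.0238) theta=-13603/66584 (≈-0.2043)
After 7 (propagate distance d=39): x=-164124/41615 (≈-3.9439) theta=-13603/66584 (≈-0.2043)
After 8 (thin lens f=27): x=-164124/41615 (≈-3.9439) theta=-58157/998760 (≈-0.0582)
After 9 (propagate distance d=48 (to screen)): x=-280438/41615 (≈-6.7389) theta=-58157/998760 (≈-0.0582)
Rounded to 4 decimal places: x = -6.7389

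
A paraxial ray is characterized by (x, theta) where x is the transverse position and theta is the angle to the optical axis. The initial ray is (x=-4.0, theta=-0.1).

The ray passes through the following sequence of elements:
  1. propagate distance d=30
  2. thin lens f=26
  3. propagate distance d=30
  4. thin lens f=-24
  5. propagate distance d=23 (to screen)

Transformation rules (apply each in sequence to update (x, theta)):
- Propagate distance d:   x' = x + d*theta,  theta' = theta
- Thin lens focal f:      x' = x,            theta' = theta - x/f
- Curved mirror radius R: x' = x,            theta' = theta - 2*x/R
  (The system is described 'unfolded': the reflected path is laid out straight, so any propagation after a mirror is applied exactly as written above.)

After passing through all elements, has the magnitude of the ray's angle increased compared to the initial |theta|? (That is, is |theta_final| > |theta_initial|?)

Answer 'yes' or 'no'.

Initial: x=-4.0000 theta=-0.1000
After 1 (propagate distance d=30): x=-7.0000 theta=-0.1000
After 2 (thin lens f=26): x=-7.0000 theta=11/65 (≈0.1692)
After 3 (propagate distance d=30): x=-25/13 (≈-1.9231) theta=11/65 (≈0.1692)
After 4 (thin lens f=-24): x=-25/13 (≈-1.9231) theta=139/1560 (≈0.0891)
After 5 (propagate distance d=23 (to screen)): x=197/1560 (≈0.1263) theta=139/1560 (≈0.0891)
|theta_initial|=0.1000 |theta_final|=139/1560 (≈0.0891) -> not increased

Answer: no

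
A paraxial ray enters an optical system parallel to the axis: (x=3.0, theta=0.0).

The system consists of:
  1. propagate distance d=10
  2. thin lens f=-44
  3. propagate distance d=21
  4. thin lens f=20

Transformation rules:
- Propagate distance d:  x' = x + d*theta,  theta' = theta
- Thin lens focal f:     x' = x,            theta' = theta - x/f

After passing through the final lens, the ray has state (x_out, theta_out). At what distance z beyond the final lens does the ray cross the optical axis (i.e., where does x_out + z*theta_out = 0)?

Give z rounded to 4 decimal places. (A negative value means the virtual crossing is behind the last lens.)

Initial: x=3.0000 theta=0.0000
After 1 (propagate distance d=10): x=3.0000 theta=0.0000
After 2 (thin lens f=-44): x=3.0000 theta=3/44 (≈0.0682)
After 3 (propagate distance d=21): x=195/44 (≈4.4318) theta=3/44 (≈0.0682)
After 4 (thin lens f=20): x=195/44 (≈4.4318) theta=-27/176 (≈-0.1534)
z_focus = -x_out/theta_out = -(195/44)/(-27/176) = 260/9 ≈ 28.8889
Rounded to 4 decimal places: z = 28.8889

Answer: 28.8889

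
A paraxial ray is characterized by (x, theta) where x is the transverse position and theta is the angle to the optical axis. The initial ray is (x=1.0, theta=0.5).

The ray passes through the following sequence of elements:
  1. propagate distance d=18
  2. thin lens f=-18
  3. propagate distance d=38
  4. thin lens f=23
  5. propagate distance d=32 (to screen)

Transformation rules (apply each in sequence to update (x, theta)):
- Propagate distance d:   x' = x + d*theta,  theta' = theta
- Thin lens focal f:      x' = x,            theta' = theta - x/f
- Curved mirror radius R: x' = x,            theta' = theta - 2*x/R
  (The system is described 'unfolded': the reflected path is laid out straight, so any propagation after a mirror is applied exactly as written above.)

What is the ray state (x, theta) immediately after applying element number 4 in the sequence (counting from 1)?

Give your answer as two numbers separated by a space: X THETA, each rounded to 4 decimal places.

Initial: x=1.0000 theta=0.5000
After 1 (propagate distance d=18): x=10.0000 theta=0.5000
After 2 (thin lens f=-18): x=10.0000 theta=19/18 (≈1.0556)
After 3 (propagate distance d=38): x=451/9 (≈50.1111) theta=19/18 (≈1.0556)
After 4 (thin lens f=23): x=451/9 (≈50.1111) theta=-155/138 (≈-1.1232)
Rounded to 4 decimal places: x = 50.1111, theta = -1.1232

Answer: 50.1111 -1.1232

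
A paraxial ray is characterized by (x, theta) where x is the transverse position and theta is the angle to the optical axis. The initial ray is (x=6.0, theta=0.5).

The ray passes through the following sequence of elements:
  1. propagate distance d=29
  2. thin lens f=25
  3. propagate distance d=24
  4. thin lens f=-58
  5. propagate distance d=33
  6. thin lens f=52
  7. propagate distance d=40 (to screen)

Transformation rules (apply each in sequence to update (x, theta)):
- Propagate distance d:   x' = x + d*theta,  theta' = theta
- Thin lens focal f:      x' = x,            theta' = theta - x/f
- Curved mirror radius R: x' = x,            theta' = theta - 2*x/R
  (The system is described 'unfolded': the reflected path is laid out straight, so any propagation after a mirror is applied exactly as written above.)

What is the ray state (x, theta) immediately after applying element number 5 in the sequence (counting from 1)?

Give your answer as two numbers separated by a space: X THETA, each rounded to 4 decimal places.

Answer: 9.5541 -0.0990

Derivation:
Initial: x=6.0000 theta=0.5000
After 1 (propagate distance d=29): x=20.5000 theta=0.5000
After 2 (thin lens f=25): x=20.5000 theta=-0.3200
After 3 (propagate distance d=24): x=12.8200 theta=-0.3200
After 4 (thin lens f=-58): x=12.8200 theta=-287/2900 (≈-0.0990)
After 5 (propagate distance d=33): x=27707/2900 (≈9.5541) theta=-287/2900 (≈-0.0990)
Rounded to 4 decimal places: x = 9.5541, theta = -0.0990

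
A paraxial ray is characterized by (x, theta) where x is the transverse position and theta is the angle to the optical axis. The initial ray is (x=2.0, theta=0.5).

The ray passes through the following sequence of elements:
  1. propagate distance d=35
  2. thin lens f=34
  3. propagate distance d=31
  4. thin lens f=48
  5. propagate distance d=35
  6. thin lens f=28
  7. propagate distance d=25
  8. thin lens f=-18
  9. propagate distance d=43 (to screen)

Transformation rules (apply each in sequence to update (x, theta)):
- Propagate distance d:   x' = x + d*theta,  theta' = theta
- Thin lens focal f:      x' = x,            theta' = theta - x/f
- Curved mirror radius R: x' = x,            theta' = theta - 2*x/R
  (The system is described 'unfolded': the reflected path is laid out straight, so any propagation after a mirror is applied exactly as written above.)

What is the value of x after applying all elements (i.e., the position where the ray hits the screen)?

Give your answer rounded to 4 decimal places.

Answer: -57.6645

Derivation:
Initial: x=2.0000 theta=0.5000
After 1 (propagate distance d=35): x=19.5000 theta=0.5000
After 2 (thin lens f=34): x=19.5000 theta=-5/68 (≈-0.0735)
After 3 (propagate distance d=31): x=1171/68 (≈17.2206) theta=-5/68 (≈-0.0735)
After 4 (thin lens f=48): x=1171/68 (≈17.2206) theta=-83/192 (≈-0.4323)
After 5 (propagate distance d=35): x=6823/3264 (≈2.0904) theta=-83/192 (≈-0.4323)
After 6 (thin lens f=28): x=6823/3264 (≈2.0904) theta=-46331/91392 (≈-0.5069)
After 7 (propagate distance d=25): x=-967231/91392 (≈-10.5833) theta=-46331/91392 (≈-0.5069)
After 8 (thin lens f=-18): x=-967231/91392 (≈-10.5833) theta=-1801189/1645056 (≈-1.0949)
After 9 (propagate distance d=43 (to screen)): x=-94861285/1645056 (≈-57.6645) theta=-1801189/1645056 (≈-1.0949)
Rounded to 4 decimal places: x = -57.6645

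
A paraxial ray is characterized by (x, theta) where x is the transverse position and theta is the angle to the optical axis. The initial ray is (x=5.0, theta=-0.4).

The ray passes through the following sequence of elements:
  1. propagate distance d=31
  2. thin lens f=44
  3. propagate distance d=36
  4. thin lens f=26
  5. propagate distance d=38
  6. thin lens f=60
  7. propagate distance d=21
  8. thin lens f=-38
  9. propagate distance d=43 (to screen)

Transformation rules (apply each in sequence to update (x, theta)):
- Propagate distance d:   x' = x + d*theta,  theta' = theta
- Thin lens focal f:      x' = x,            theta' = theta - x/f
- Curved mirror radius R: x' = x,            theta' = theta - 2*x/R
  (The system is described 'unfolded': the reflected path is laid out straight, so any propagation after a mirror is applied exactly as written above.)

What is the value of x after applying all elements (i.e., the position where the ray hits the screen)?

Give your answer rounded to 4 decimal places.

Answer: 31.7724

Derivation:
Initial: x=5.0000 theta=-0.4000
After 1 (propagate distance d=31): x=-7.4000 theta=-0.4000
After 2 (thin lens f=44): x=-7.4000 theta=-51/220 (≈-0.2318)
After 3 (propagate distance d=36): x=-866/55 (≈-15.7455) theta=-51/220 (≈-0.2318)
After 4 (thin lens f=26): x=-866/55 (≈-15.7455) theta=1069/2860 (≈0.3738)
After 5 (propagate distance d=38): x=-441/286 (≈-1.5420) theta=1069/2860 (≈0.3738)
After 6 (thin lens f=60): x=-441/286 (≈-1.5420) theta=457/1144 (≈0.3995)
After 7 (propagate distance d=21): x=7833/1144 (≈6.8470) theta=457/1144 (≈0.3995)
After 8 (thin lens f=-38): x=7833/1144 (≈6.8470) theta=25199/43472 (≈0.5797)
After 9 (propagate distance d=43 (to screen)): x=106247/3344 (≈31.7724) theta=25199/43472 (≈0.5797)
Rounded to 4 decimal places: x = 31.7724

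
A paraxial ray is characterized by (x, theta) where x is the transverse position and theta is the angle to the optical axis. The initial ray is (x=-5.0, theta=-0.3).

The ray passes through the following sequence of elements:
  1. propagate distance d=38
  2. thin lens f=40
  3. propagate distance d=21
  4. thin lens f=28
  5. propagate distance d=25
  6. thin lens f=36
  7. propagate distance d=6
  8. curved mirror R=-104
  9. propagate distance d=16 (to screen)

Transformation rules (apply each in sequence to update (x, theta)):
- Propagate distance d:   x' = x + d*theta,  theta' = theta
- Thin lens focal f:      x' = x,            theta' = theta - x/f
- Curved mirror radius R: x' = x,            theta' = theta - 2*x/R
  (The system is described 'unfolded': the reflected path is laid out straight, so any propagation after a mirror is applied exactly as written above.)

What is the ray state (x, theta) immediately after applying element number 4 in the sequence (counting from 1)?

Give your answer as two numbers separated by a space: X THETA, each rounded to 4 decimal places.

Initial: x=-5.0000 theta=-0.3000
After 1 (propagate distance d=38): x=-16.4000 theta=-0.3000
After 2 (thin lens f=40): x=-16.4000 theta=0.1100
After 3 (propagate distance d=21): x=-14.0900 theta=0.1100
After 4 (thin lens f=28): x=-14.0900 theta=1717/2800 (≈0.6132)
Rounded to 4 decimal places: x = -14.0900, theta = 0.6132

Answer: -14.0900 0.6132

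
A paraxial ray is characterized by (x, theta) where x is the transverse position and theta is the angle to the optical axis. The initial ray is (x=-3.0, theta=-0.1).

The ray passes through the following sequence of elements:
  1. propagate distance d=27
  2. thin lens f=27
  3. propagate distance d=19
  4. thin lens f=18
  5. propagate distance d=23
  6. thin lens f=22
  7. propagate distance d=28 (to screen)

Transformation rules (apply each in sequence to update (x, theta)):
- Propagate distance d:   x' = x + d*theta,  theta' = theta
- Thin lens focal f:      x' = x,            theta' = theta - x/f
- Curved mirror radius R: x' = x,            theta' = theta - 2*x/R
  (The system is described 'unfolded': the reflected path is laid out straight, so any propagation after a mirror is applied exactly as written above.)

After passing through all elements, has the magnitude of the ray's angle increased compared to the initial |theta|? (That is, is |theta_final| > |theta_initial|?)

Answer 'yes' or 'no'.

Answer: yes

Derivation:
Initial: x=-3.0000 theta=-0.1000
After 1 (propagate distance d=27): x=-5.7000 theta=-0.1000
After 2 (thin lens f=27): x=-5.7000 theta=1/9 (≈0.1111)
After 3 (propagate distance d=19): x=-323/90 (≈-3.5889) theta=1/9 (≈0.1111)
After 4 (thin lens f=18): x=-323/90 (≈-3.5889) theta=503/1620 (≈0.3105)
After 5 (propagate distance d=23): x=1151/324 (≈3.5525) theta=503/1620 (≈0.3105)
After 6 (thin lens f=22): x=1151/324 (≈3.5525) theta=5311/35640 (≈0.1490)
After 7 (propagate distance d=28 (to screen)): x=137659/17820 (≈7.7250) theta=5311/35640 (≈0.1490)
|theta_initial|=0.1000 |theta_final|=5311/35640 (≈0.1490) -> increased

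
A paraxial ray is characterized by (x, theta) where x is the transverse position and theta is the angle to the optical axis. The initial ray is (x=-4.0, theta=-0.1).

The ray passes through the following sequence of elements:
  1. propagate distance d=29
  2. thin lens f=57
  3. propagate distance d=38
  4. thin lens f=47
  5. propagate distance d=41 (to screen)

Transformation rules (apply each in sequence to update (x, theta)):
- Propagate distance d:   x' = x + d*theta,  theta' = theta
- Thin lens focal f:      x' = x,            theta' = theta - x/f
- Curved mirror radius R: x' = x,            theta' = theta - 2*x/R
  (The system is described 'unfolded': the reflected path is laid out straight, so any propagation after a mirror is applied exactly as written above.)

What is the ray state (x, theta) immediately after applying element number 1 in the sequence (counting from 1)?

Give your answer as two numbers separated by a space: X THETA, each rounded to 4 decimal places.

Initial: x=-4.0000 theta=-0.1000
After 1 (propagate distance d=29): x=-6.9000 theta=-0.1000
Rounded to 4 decimal places: x = -6.9000, theta = -0.1000

Answer: -6.9000 -0.1000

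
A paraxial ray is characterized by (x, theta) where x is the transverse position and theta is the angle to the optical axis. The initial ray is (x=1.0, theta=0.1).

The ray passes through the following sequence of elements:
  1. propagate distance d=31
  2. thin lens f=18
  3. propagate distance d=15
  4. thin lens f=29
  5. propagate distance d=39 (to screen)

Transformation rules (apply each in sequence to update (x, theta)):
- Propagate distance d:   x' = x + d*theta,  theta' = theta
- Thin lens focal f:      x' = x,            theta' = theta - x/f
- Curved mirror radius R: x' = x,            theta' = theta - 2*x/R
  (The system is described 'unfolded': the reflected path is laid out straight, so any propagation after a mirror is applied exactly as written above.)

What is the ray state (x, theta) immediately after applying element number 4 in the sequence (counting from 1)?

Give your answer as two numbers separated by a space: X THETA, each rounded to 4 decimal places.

Answer: 2.1833 -0.2031

Derivation:
Initial: x=1.0000 theta=0.1000
After 1 (propagate distance d=31): x=4.1000 theta=0.1000
After 2 (thin lens f=18): x=4.1000 theta=-23/180 (≈-0.1278)
After 3 (propagate distance d=15): x=131/60 (≈2.1833) theta=-23/180 (≈-0.1278)
After 4 (thin lens f=29): x=131/60 (≈2.1833) theta=-53/261 (≈-0.2031)
Rounded to 4 decimal places: x = 2.1833, theta = -0.2031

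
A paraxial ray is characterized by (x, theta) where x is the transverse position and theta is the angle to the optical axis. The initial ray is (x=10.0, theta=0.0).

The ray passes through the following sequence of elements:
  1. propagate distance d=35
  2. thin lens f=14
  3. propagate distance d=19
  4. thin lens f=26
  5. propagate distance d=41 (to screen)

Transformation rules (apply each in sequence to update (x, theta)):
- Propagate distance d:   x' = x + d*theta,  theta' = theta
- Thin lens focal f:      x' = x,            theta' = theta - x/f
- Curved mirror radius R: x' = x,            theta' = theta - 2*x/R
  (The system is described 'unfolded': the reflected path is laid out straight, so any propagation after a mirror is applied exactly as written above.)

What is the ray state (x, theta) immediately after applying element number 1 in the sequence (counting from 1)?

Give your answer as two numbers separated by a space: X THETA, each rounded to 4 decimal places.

Initial: x=10.0000 theta=0.0000
After 1 (propagate distance d=35): x=10.0000 theta=0.0000
Rounded to 4 decimal places: x = 10.0000, theta = 0.0000

Answer: 10.0000 0.0000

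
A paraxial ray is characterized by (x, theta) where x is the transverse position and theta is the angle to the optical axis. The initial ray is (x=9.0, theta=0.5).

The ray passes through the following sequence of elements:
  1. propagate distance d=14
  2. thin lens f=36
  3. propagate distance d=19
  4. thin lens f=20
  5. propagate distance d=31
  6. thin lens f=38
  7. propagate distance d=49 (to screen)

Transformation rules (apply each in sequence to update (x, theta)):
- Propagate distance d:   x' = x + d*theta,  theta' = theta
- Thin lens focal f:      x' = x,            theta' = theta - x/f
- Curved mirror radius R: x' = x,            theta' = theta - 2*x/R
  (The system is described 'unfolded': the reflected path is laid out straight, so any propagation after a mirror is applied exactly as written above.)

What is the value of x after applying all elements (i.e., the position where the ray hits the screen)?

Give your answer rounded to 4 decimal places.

Answer: -36.8470

Derivation:
Initial: x=9.0000 theta=0.5000
After 1 (propagate distance d=14): x=16.0000 theta=0.5000
After 2 (thin lens f=36): x=16.0000 theta=1/18 (≈0.0556)
After 3 (propagate distance d=19): x=307/18 (≈17.0556) theta=1/18 (≈0.0556)
After 4 (thin lens f=20): x=307/18 (≈17.0556) theta=-287/360 (≈-0.7972)
After 5 (propagate distance d=31): x=-919/120 (≈-7.6583) theta=-287/360 (≈-0.7972)
After 6 (thin lens f=38): x=-919/120 (≈-7.6583) theta=-8149/13680 (≈-0.5957)
After 7 (propagate distance d=49 (to screen)): x=-504067/13680 (≈-36.8470) theta=-8149/13680 (≈-0.5957)
Rounded to 4 decimal places: x = -36.8470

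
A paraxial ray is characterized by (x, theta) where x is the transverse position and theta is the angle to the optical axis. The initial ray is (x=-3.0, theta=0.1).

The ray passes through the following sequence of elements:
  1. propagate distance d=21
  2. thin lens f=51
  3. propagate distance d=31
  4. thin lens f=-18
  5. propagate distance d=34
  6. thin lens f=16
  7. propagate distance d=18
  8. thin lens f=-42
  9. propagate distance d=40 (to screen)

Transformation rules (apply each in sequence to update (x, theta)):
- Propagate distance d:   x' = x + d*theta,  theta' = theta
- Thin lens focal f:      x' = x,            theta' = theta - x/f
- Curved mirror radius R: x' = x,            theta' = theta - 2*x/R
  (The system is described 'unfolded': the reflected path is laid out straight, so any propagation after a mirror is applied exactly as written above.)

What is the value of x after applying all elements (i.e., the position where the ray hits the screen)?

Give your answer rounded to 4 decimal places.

Answer: -12.4446

Derivation:
Initial: x=-3.0000 theta=0.1000
After 1 (propagate distance d=21): x=-0.9000 theta=0.1000
After 2 (thin lens f=51): x=-0.9000 theta=2/17 (≈0.1176)
After 3 (propagate distance d=31): x=467/170 (≈2.7471) theta=2/17 (≈0.1176)
After 4 (thin lens f=-18): x=467/170 (≈2.7471) theta=827/3060 (≈0.2703)
After 5 (propagate distance d=34): x=9131/765 (≈11.9359) theta=827/3060 (≈0.2703)
After 6 (thin lens f=16): x=9131/765 (≈11.9359) theta=-647/1360 (≈-0.4757)
After 7 (propagate distance d=18): x=20641/6120 (≈3.3727) theta=-647/1360 (≈-0.4757)
After 8 (thin lens f=-42): x=20641/6120 (≈3.3727) theta=-50821/128520 (≈-0.3954)
After 9 (propagate distance d=40 (to screen)): x=-1599379/128520 (≈-12.4446) theta=-50821/128520 (≈-0.3954)
Rounded to 4 decimal places: x = -12.4446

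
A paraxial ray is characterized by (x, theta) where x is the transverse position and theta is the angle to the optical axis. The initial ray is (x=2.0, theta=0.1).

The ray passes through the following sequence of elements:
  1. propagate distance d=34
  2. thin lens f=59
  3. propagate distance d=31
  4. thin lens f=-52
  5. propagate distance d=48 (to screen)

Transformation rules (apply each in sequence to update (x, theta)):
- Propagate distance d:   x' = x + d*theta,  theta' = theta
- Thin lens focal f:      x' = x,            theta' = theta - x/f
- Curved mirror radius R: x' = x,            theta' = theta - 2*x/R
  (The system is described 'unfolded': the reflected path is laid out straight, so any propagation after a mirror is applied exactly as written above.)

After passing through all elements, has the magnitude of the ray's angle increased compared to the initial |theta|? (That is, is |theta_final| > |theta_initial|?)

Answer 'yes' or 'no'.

Initial: x=2.0000 theta=0.1000
After 1 (propagate distance d=34): x=5.4000 theta=0.1000
After 2 (thin lens f=59): x=5.4000 theta=1/118 (≈0.0085)
After 3 (propagate distance d=31): x=3341/590 (≈5.6627) theta=1/118 (≈0.0085)
After 4 (thin lens f=-52): x=3341/590 (≈5.6627) theta=277/2360 (≈0.1174)
After 5 (propagate distance d=48 (to screen)): x=1333/118 (≈11.2966) theta=277/2360 (≈0.1174)
|theta_initial|=0.1000 |theta_final|=277/2360 (≈0.1174) -> increased

Answer: yes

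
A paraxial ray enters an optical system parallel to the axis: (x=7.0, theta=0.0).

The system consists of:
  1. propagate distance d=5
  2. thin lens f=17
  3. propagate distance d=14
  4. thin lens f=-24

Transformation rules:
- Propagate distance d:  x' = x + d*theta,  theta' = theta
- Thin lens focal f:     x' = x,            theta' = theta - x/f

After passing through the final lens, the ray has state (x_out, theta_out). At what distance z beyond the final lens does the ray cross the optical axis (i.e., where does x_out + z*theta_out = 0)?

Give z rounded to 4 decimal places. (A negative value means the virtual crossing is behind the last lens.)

Initial: x=7.0000 theta=0.0000
After 1 (propagate distance d=5): x=7.0000 theta=0.0000
After 2 (thin lens f=17): x=7.0000 theta=-7/17 (≈-0.4118)
After 3 (propagate distance d=14): x=21/17 (≈1.2353) theta=-7/17 (≈-0.4118)
After 4 (thin lens f=-24): x=21/17 (≈1.2353) theta=-49/136 (≈-0.3603)
z_focus = -x_out/theta_out = -(21/17)/(-49/136) = 24/7 ≈ 3.4286
Rounded to 4 decimal places: z = 3.4286

Answer: 3.4286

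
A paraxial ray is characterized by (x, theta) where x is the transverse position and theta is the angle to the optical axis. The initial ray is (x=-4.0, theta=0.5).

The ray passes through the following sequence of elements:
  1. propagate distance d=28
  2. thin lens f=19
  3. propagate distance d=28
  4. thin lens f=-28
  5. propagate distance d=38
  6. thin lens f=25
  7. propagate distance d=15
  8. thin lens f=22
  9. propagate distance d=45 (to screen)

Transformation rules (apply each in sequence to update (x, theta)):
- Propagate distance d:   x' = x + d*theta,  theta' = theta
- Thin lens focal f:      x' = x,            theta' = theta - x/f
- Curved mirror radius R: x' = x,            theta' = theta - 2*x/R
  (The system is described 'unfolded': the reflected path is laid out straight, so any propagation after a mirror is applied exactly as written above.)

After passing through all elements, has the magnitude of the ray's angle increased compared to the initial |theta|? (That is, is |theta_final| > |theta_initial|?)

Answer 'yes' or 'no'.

Answer: yes

Derivation:
Initial: x=-4.0000 theta=0.5000
After 1 (propagate distance d=28): x=10.0000 theta=0.5000
After 2 (thin lens f=19): x=10.0000 theta=-1/38 (≈-0.0263)
After 3 (propagate distance d=28): x=176/19 (≈9.2632) theta=-1/38 (≈-0.0263)
After 4 (thin lens f=-28): x=176/19 (≈9.2632) theta=81/266 (≈0.3045)
After 5 (propagate distance d=38): x=2771/133 (≈20.8346) theta=81/266 (≈0.3045)
After 6 (thin lens f=25): x=2771/133 (≈20.8346) theta=-3517/6650 (≈-0.5289)
After 7 (propagate distance d=15): x=17159/1330 (≈12.9015) theta=-3517/6650 (≈-0.5289)
After 8 (thin lens f=22): x=17159/1330 (≈12.9015) theta=-163169/146300 (≈-1.1153)
After 9 (propagate distance d=45 (to screen)): x=-1091023/29260 (≈-37.2872) theta=-163169/146300 (≈-1.1153)
|theta_initial|=0.5000 |theta_final|=163169/146300 (≈1.1153) -> increased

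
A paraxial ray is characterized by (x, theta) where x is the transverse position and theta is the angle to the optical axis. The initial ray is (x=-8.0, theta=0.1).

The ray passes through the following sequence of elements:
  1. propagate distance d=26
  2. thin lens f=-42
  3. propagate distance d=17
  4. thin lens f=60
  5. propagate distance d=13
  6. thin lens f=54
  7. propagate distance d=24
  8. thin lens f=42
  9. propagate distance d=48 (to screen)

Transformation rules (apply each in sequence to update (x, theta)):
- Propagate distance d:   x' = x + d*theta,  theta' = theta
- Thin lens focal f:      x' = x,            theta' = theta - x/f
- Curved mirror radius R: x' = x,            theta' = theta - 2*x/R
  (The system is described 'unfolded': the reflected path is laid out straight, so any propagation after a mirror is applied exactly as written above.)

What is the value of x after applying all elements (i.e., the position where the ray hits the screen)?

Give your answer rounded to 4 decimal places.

Answer: 7.9225

Derivation:
Initial: x=-8.0000 theta=0.1000
After 1 (propagate distance d=26): x=-5.4000 theta=0.1000
After 2 (thin lens f=-42): x=-5.4000 theta=-1/35 (≈-0.0286)
After 3 (propagate distance d=17): x=-206/35 (≈-5.8857) theta=-1/35 (≈-0.0286)
After 4 (thin lens f=60): x=-206/35 (≈-5.8857) theta=73/1050 (≈0.0695)
After 5 (propagate distance d=13): x=-5231/1050 (≈-4.9819) theta=73/1050 (≈0.0695)
After 6 (thin lens f=54): x=-5231/1050 (≈-4.9819) theta=9173/56700 (≈0.1618)
After 7 (propagate distance d=24): x=-10387/9450 (≈-1.0992) theta=9173/56700 (≈0.1618)
After 8 (thin lens f=42): x=-10387/9450 (≈-1.0992) theta=12433/66150 (≈0.1880)
After 9 (propagate distance d=48 (to screen)): x=20963/2646 (≈7.9225) theta=12433/66150 (≈0.1880)
Rounded to 4 decimal places: x = 7.9225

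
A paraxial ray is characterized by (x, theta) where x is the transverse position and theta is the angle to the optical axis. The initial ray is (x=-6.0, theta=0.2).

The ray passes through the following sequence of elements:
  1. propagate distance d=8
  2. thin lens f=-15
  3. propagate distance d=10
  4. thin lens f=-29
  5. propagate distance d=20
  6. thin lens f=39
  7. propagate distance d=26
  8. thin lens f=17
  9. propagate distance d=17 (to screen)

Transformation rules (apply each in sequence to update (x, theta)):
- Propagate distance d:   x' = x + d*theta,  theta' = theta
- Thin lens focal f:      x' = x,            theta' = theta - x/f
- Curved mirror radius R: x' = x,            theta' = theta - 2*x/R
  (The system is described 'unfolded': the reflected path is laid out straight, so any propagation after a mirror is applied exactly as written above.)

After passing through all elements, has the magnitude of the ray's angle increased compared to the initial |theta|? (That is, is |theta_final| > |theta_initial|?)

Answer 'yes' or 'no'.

Answer: yes

Derivation:
Initial: x=-6.0000 theta=0.2000
After 1 (propagate distance d=8): x=-4.4000 theta=0.2000
After 2 (thin lens f=-15): x=-4.4000 theta=-7/75 (≈-0.0933)
After 3 (propagate distance d=10): x=-16/3 (≈-5.3333) theta=-7/75 (≈-0.0933)
After 4 (thin lens f=-29): x=-16/3 (≈-5.3333) theta=-201/725 (≈-0.2772)
After 5 (propagate distance d=20): x=-4732/435 (≈-10.8782) theta=-201/725 (≈-0.2772)
After 6 (thin lens f=39): x=-4732/435 (≈-10.8782) theta=11/6525 (≈0.0017)
After 7 (propagate distance d=26): x=-70694/6525 (≈-10.8343) theta=11/6525 (≈0.0017)
After 8 (thin lens f=17): x=-70694/6525 (≈-10.8343) theta=23627/36975 (≈0.6390)
After 9 (propagate distance d=17 (to screen)): x=187/6525 (≈0.0287) theta=23627/36975 (≈0.6390)
|theta_initial|=0.2000 |theta_final|=23627/36975 (≈0.6390) -> increased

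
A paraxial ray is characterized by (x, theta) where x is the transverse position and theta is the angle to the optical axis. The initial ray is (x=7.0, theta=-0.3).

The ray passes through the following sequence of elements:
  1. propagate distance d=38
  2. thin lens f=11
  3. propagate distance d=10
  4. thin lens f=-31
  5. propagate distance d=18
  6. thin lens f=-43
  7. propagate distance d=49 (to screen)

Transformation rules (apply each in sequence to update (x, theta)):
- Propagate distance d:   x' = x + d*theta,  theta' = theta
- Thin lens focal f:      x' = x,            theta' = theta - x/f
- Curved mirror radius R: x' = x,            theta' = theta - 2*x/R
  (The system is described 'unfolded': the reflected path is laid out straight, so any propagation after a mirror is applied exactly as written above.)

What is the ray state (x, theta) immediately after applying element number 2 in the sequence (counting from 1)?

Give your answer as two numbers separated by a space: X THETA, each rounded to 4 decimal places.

Initial: x=7.0000 theta=-0.3000
After 1 (propagate distance d=38): x=-4.4000 theta=-0.3000
After 2 (thin lens f=11): x=-4.4000 theta=0.1000
Rounded to 4 decimal places: x = -4.4000, theta = 0.1000

Answer: -4.4000 0.1000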